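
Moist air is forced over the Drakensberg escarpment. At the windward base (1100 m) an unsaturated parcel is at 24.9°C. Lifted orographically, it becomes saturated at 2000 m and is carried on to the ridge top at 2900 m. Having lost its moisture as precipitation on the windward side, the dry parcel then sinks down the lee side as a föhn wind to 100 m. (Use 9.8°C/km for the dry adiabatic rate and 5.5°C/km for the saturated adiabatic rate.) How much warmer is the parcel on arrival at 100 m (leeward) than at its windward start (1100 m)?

From 1100 m to 2000 m (dry): cools by 9.8 × 0.9 = 8.82°C, giving 16.08°C.
From 2000 m to 2900 m (saturated): cools by 5.5 × 0.9 = 4.95°C, giving 11.13°C.
From 2900 m to 100 m (dry descent): warms by 9.8 × 2.8 = 27.44°C, giving 38.57°C.
Net change vs windward start: 38.57 − 24.9 = +13.67°C

+13.67°C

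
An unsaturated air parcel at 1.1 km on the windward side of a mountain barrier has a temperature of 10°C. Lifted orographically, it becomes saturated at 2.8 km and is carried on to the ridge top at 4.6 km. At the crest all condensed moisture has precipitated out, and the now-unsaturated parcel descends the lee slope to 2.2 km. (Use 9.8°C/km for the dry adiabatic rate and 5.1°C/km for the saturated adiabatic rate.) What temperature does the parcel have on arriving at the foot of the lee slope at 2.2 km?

From 1100 m to 2800 m (dry): cools by 9.8 × 1.7 = 16.66°C, giving -6.66°C.
From 2800 m to 4600 m (saturated): cools by 5.1 × 1.8 = 9.18°C, giving -15.84°C.
From 4600 m to 2200 m (dry descent): warms by 9.8 × 2.4 = 23.52°C, giving 7.68°C.

7.68°C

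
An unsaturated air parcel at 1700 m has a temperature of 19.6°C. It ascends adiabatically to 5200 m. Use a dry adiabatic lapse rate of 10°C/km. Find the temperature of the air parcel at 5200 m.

From 1700 m to 5200 m (dry adiabatic): cools by 10 × 3.5 = 35°C, giving -15.4°C.

-15.4°C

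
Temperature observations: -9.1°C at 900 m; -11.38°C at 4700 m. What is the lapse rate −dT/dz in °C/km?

0.6°C/km

Γ = −ΔT/Δz = (-9.1 − (-11.38)) / (4700 − 900) m
  = 2.28°C / 3.8 km = 0.6°C/km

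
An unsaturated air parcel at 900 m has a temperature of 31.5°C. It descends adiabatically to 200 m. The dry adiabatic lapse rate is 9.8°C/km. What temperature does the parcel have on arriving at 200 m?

38.36°C

Dry adiabatic to 200 m: +9.8 × 0.7 km = +6.86°C, so T = 38.36°C.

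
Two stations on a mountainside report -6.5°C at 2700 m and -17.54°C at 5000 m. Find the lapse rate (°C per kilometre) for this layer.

Γ = −ΔT/Δz = (-6.5 − (-17.54)) / (5000 − 2700) m
  = 11.04°C / 2.3 km = 4.8°C/km

4.8°C/km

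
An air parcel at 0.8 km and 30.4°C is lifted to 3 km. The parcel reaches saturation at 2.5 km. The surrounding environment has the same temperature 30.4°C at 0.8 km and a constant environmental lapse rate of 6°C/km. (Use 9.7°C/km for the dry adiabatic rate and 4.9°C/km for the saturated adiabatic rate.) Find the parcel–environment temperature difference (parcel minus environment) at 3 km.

-5.74°C (parcel cooler than environment)

Parcel:
  From 800 m to 2500 m (dry): cools by 9.7 × 1.7 = 16.49°C, giving 13.91°C.
  From 2500 m to 3000 m (saturated): cools by 4.9 × 0.5 = 2.45°C, giving 11.46°C.
Environment:
  From 800 m to 3000 m (environment): cools by 6 × 2.2 = 13.2°C, giving 17.2°C.
T_parcel − T_env = 11.46 − 17.2 = -5.74°C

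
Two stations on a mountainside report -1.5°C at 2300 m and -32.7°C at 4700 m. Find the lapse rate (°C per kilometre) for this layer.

13°C/km

Γ = −ΔT/Δz = (-1.5 − (-32.7)) / (4700 − 2300) m
  = 31.2°C / 2.4 km = 13°C/km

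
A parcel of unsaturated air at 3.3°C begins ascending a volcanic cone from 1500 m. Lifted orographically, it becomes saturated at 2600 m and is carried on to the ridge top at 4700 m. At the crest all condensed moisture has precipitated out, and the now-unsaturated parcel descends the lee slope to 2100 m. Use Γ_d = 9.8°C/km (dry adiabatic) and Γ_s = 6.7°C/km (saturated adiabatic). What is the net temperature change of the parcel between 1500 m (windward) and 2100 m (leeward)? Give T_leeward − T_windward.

+0.63°C

From 1500 m to 2600 m (dry): cools by 9.8 × 1.1 = 10.78°C, giving -7.48°C.
From 2600 m to 4700 m (saturated): cools by 6.7 × 2.1 = 14.07°C, giving -21.55°C.
From 4700 m to 2100 m (dry descent): warms by 9.8 × 2.6 = 25.48°C, giving 3.93°C.
Net change vs windward start: 3.93 − 3.3 = +0.63°C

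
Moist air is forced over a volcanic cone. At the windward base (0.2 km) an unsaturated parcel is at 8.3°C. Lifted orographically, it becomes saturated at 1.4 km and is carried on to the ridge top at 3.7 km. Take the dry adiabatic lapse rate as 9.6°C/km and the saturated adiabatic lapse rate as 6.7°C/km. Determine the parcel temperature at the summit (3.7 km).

Dry to 1400 m: -9.6 × 1.2 km = -11.52°C, so T = -3.22°C.
Saturated to 3700 m: -6.7 × 2.3 km = -15.41°C, so T = -18.63°C.

-18.63°C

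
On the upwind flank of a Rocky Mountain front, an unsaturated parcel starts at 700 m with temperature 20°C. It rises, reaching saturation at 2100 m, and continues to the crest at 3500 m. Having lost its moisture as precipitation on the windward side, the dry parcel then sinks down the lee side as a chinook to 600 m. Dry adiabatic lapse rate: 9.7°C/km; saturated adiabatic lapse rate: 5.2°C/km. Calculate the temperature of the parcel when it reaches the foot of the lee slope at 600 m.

27.27°C

700–2100 m, dry: Δz = 1.4 km ⇒ ΔT = -13.58°C; T = 6.42°C
2100–3500 m, saturated: Δz = 1.4 km ⇒ ΔT = -7.28°C; T = -0.86°C
3500–600 m, dry descent: Δz = 2.9 km ⇒ ΔT = +28.13°C; T = 27.27°C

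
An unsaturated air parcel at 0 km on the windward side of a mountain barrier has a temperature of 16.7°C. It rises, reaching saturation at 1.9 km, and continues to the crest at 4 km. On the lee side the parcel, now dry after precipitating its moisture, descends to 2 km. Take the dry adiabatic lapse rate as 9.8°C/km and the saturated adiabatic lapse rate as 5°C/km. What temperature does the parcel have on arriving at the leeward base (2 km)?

7.18°C

From 0 m to 1900 m (dry): cools by 9.8 × 1.9 = 18.62°C, giving -1.92°C.
From 1900 m to 4000 m (saturated): cools by 5 × 2.1 = 10.5°C, giving -12.42°C.
From 4000 m to 2000 m (dry descent): warms by 9.8 × 2 = 19.6°C, giving 7.18°C.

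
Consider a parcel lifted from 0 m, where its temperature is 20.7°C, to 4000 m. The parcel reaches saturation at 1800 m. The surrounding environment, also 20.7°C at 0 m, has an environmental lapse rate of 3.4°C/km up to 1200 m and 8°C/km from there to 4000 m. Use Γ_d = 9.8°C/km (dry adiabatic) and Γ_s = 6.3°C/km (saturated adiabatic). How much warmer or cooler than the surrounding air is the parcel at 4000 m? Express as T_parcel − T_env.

Parcel:
  From 0 m to 1800 m (dry): cools by 9.8 × 1.8 = 17.64°C, giving 3.06°C.
  From 1800 m to 4000 m (saturated): cools by 6.3 × 2.2 = 13.86°C, giving -10.8°C.
Environment:
  From 0 m to 1200 m (environment, lower layer): cools by 3.4 × 1.2 = 4.08°C, giving 16.62°C.
  From 1200 m to 4000 m (environment, upper layer): cools by 8 × 2.8 = 22.4°C, giving -5.78°C.
T_parcel − T_env = -10.8 − (-5.78) = -5.02°C

-5.02°C (parcel cooler than environment)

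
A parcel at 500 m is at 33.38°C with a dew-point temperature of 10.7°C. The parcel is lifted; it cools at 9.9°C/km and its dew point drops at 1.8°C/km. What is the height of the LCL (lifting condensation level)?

T and T_d converge at 9.9 − 1.8 = 8.1°C per km
Height above start = (33.38 − 10.7) / 8.1 = 2.8 km
LCL altitude = 500 m + 2800 m = 3300 m

3300 m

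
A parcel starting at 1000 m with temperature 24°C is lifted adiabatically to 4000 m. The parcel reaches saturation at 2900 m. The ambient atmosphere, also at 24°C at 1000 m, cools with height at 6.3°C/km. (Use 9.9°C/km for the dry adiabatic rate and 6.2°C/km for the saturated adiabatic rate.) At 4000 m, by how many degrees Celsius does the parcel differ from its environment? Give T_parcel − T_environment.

-6.73°C (parcel cooler than environment)

Parcel:
  1000–2900 m, dry: Δz = 1.9 km ⇒ ΔT = -18.81°C; T = 5.19°C
  2900–4000 m, saturated: Δz = 1.1 km ⇒ ΔT = -6.82°C; T = -1.63°C
Environment:
  1000–4000 m, environment: Δz = 3 km ⇒ ΔT = -18.9°C; T = 5.1°C
T_parcel − T_env = -1.63 − 5.1 = -6.73°C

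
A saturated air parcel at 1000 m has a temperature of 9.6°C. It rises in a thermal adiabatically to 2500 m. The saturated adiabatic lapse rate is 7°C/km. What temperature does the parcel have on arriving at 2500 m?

1000–2500 m, saturated adiabatic: Δz = 1.5 km ⇒ ΔT = -10.5°C; T = -0.9°C

-0.9°C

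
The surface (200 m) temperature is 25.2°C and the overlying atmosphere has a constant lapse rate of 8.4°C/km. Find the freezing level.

Height above start = (25.2 − 0) / 8.4 = 3 km
Altitude = 200 m + 3000 m = 3200 m

3200 m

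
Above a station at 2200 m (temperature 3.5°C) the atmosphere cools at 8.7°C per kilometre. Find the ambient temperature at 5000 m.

-20.86°C

From 2200 m to 5000 m (environmental): cools by 8.7 × 2.8 = 24.36°C, giving -20.86°C.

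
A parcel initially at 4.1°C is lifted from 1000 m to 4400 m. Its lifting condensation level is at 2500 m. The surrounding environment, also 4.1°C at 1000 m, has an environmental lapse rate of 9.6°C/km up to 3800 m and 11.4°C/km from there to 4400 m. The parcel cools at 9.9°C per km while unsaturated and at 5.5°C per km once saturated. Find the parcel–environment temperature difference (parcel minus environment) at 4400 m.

Parcel:
  1000–2500 m, dry: Δz = 1.5 km ⇒ ΔT = -14.85°C; T = -10.75°C
  2500–4400 m, saturated: Δz = 1.9 km ⇒ ΔT = -10.45°C; T = -21.2°C
Environment:
  1000–3800 m, environment, lower layer: Δz = 2.8 km ⇒ ΔT = -26.88°C; T = -22.78°C
  3800–4400 m, environment, upper layer: Δz = 0.6 km ⇒ ΔT = -6.84°C; T = -29.62°C
T_parcel − T_env = -21.2 − (-29.62) = +8.42°C

+8.42°C (parcel warmer than environment)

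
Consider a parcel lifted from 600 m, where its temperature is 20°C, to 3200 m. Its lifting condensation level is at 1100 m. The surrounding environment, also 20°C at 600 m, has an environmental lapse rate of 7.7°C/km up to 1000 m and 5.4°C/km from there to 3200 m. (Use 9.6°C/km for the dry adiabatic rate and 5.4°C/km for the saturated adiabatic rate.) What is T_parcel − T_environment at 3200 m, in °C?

Parcel:
  Dry to 1100 m: -9.6 × 0.5 km = -4.8°C, so T = 15.2°C.
  Saturated to 3200 m: -5.4 × 2.1 km = -11.34°C, so T = 3.86°C.
Environment:
  Environment, lower layer to 1000 m: -7.7 × 0.4 km = -3.08°C, so T = 16.92°C.
  Environment, upper layer to 3200 m: -5.4 × 2.2 km = -11.88°C, so T = 5.04°C.
T_parcel − T_env = 3.86 − 5.04 = -1.18°C

-1.18°C (parcel cooler than environment)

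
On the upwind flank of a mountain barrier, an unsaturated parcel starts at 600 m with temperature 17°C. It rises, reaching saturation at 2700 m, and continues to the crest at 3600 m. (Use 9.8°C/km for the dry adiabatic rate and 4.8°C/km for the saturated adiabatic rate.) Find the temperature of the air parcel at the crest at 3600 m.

600 → 2700 m (dry, 9.8°C/km): ΔT = -9.8 × 2.1 = -20.58°C → T = -3.58°C
2700 → 3600 m (saturated, 4.8°C/km): ΔT = -4.8 × 0.9 = -4.32°C → T = -7.9°C

-7.9°C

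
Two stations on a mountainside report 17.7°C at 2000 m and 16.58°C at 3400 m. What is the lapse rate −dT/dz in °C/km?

Γ = −ΔT/Δz = (17.7 − 16.58) / (3400 − 2000) m
  = 1.12°C / 1.4 km = 0.8°C/km

0.8°C/km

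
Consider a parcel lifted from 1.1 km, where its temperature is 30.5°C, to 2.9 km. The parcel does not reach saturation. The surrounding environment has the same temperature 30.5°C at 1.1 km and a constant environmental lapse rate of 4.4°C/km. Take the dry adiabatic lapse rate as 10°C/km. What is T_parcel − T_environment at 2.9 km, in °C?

-10.08°C (parcel cooler than environment)

Parcel:
  1100 → 2900 m (dry, 10°C/km): ΔT = -10 × 1.8 = -18°C → T = 12.5°C
Environment:
  1100 → 2900 m (environment, 4.4°C/km): ΔT = -4.4 × 1.8 = -7.92°C → T = 22.58°C
T_parcel − T_env = 12.5 − 22.58 = -10.08°C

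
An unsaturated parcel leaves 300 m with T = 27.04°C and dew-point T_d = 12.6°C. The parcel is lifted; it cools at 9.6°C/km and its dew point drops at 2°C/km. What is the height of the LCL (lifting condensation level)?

2200 m

T and T_d converge at 9.6 − 2 = 7.6°C per km
Height above start = (27.04 − 12.6) / 7.6 = 1.9 km
LCL altitude = 300 m + 1900 m = 2200 m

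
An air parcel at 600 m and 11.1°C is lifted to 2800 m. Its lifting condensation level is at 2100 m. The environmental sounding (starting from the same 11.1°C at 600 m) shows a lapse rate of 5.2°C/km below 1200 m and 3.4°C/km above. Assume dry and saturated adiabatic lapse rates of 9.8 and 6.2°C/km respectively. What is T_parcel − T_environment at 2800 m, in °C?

Parcel:
  600–2100 m, dry: Δz = 1.5 km ⇒ ΔT = -14.7°C; T = -3.6°C
  2100–2800 m, saturated: Δz = 0.7 km ⇒ ΔT = -4.34°C; T = -7.94°C
Environment:
  600–1200 m, environment, lower layer: Δz = 0.6 km ⇒ ΔT = -3.12°C; T = 7.98°C
  1200–2800 m, environment, upper layer: Δz = 1.6 km ⇒ ΔT = -5.44°C; T = 2.54°C
T_parcel − T_env = -7.94 − 2.54 = -10.48°C

-10.48°C (parcel cooler than environment)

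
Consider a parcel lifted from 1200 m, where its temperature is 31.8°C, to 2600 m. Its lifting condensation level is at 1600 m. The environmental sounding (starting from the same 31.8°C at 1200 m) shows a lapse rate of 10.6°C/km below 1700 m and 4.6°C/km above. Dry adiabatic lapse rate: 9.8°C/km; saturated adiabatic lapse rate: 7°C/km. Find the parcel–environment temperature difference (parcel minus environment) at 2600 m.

-1.48°C (parcel cooler than environment)

Parcel:
  From 1200 m to 1600 m (dry): cools by 9.8 × 0.4 = 3.92°C, giving 27.88°C.
  From 1600 m to 2600 m (saturated): cools by 7 × 1 = 7°C, giving 20.88°C.
Environment:
  From 1200 m to 1700 m (environment, lower layer): cools by 10.6 × 0.5 = 5.3°C, giving 26.5°C.
  From 1700 m to 2600 m (environment, upper layer): cools by 4.6 × 0.9 = 4.14°C, giving 22.36°C.
T_parcel − T_env = 20.88 − 22.36 = -1.48°C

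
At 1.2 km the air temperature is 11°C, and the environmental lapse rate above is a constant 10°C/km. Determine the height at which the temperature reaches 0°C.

2.3 km

Height above start = (11 − 0) / 10 = 1.1 km
Altitude = 1200 m + 1100 m = 2300 m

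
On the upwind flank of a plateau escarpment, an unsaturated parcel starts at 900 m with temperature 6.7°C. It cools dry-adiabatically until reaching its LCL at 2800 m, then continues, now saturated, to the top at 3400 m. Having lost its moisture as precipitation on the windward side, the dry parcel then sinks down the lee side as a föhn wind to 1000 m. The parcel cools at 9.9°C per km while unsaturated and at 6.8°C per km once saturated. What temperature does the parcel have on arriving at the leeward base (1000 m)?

7.57°C

900 → 2800 m (dry, 9.9°C/km): ΔT = -9.9 × 1.9 = -18.81°C → T = -12.11°C
2800 → 3400 m (saturated, 6.8°C/km): ΔT = -6.8 × 0.6 = -4.08°C → T = -16.19°C
3400 → 1000 m (dry descent, 9.9°C/km): ΔT = +9.9 × 2.4 = +23.76°C → T = 7.57°C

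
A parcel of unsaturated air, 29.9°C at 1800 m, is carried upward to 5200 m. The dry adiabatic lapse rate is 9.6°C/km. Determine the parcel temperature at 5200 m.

-2.74°C

1800 → 5200 m (dry adiabatic, 9.6°C/km): ΔT = -9.6 × 3.4 = -32.64°C → T = -2.74°C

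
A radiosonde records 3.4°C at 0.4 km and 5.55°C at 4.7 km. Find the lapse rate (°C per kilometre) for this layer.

Γ = −ΔT/Δz = (3.4 − 5.55) / (4700 − 400) m
  = -2.15°C / 4.3 km = -0.5°C/km

-0.5°C/km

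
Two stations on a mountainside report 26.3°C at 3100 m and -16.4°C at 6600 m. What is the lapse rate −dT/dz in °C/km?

12.2°C/km

Γ = −ΔT/Δz = (26.3 − (-16.4)) / (6600 − 3100) m
  = 42.7°C / 3.5 km = 12.2°C/km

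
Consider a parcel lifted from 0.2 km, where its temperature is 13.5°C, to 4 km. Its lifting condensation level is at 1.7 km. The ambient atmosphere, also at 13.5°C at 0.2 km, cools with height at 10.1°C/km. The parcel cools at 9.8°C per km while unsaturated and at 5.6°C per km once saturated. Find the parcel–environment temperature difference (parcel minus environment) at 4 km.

Parcel:
  200–1700 m, dry: Δz = 1.5 km ⇒ ΔT = -14.7°C; T = -1.2°C
  1700–4000 m, saturated: Δz = 2.3 km ⇒ ΔT = -12.88°C; T = -14.08°C
Environment:
  200–4000 m, environment: Δz = 3.8 km ⇒ ΔT = -38.38°C; T = -24.88°C
T_parcel − T_env = -14.08 − (-24.88) = +10.8°C

+10.8°C (parcel warmer than environment)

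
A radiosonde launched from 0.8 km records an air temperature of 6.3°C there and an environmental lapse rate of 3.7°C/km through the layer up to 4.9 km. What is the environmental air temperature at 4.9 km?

-8.87°C

From 800 m to 4900 m (environmental): cools by 3.7 × 4.1 = 15.17°C, giving -8.87°C.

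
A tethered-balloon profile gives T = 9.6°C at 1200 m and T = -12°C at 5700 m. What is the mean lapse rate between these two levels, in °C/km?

4.8°C/km

Γ = −ΔT/Δz = (9.6 − (-12)) / (5700 − 1200) m
  = 21.6°C / 4.5 km = 4.8°C/km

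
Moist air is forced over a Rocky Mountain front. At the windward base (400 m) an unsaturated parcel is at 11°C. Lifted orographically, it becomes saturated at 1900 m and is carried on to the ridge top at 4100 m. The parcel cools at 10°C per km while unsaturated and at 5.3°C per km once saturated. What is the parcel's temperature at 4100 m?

-15.66°C

400 → 1900 m (dry, 10°C/km): ΔT = -10 × 1.5 = -15°C → T = -4°C
1900 → 4100 m (saturated, 5.3°C/km): ΔT = -5.3 × 2.2 = -11.66°C → T = -15.66°C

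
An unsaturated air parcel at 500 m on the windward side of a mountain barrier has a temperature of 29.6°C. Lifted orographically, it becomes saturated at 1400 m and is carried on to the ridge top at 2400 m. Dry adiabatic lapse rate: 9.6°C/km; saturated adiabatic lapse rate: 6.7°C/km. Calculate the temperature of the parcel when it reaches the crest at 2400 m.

14.26°C

From 500 m to 1400 m (dry): cools by 9.6 × 0.9 = 8.64°C, giving 20.96°C.
From 1400 m to 2400 m (saturated): cools by 6.7 × 1 = 6.7°C, giving 14.26°C.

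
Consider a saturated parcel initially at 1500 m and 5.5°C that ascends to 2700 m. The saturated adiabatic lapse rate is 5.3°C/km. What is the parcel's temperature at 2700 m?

From 1500 m to 2700 m (saturated adiabatic): cools by 5.3 × 1.2 = 6.36°C, giving -0.86°C.

-0.86°C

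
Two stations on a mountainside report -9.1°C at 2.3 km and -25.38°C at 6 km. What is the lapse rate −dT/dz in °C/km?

4.4°C/km

Γ = −ΔT/Δz = (-9.1 − (-25.38)) / (6000 − 2300) m
  = 16.28°C / 3.7 km = 4.4°C/km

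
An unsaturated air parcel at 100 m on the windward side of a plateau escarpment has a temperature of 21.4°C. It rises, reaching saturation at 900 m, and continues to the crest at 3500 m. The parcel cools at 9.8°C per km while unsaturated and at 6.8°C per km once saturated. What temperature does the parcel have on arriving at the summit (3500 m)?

-4.12°C

100 → 900 m (dry, 9.8°C/km): ΔT = -9.8 × 0.8 = -7.84°C → T = 13.56°C
900 → 3500 m (saturated, 6.8°C/km): ΔT = -6.8 × 2.6 = -17.68°C → T = -4.12°C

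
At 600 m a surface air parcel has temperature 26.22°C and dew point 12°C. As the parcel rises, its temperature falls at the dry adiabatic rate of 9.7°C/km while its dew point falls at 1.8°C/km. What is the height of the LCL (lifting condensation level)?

T and T_d converge at 9.7 − 1.8 = 7.9°C per km
Height above start = (26.22 − 12) / 7.9 = 1.8 km
LCL altitude = 600 m + 1800 m = 2400 m

2400 m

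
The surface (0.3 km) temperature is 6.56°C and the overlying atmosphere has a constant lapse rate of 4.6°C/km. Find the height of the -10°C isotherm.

3.9 km

Height above start = (6.56 − (-10)) / 4.6 = 3.6 km
Altitude = 300 m + 3600 m = 3900 m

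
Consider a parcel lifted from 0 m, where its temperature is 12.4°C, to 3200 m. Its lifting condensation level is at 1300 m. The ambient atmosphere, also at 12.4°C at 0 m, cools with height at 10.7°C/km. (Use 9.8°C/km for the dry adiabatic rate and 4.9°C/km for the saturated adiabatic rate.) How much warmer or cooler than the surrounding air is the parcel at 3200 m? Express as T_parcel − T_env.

+12.19°C (parcel warmer than environment)

Parcel:
  0 → 1300 m (dry, 9.8°C/km): ΔT = -9.8 × 1.3 = -12.74°C → T = -0.34°C
  1300 → 3200 m (saturated, 4.9°C/km): ΔT = -4.9 × 1.9 = -9.31°C → T = -9.65°C
Environment:
  0 → 3200 m (environment, 10.7°C/km): ΔT = -10.7 × 3.2 = -34.24°C → T = -21.84°C
T_parcel − T_env = -9.65 − (-21.84) = +12.19°C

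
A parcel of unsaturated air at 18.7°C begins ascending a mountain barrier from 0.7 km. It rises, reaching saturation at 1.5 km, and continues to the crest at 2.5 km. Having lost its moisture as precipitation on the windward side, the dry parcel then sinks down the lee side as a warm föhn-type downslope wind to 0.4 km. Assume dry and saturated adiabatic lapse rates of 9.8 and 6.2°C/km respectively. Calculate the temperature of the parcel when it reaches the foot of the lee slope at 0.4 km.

25.24°C

From 700 m to 1500 m (dry): cools by 9.8 × 0.8 = 7.84°C, giving 10.86°C.
From 1500 m to 2500 m (saturated): cools by 6.2 × 1 = 6.2°C, giving 4.66°C.
From 2500 m to 400 m (dry descent): warms by 9.8 × 2.1 = 20.58°C, giving 25.24°C.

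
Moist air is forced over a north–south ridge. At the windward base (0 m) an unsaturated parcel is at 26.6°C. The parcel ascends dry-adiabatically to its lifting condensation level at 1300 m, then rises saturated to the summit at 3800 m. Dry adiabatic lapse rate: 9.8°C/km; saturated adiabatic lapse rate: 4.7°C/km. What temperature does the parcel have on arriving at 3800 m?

From 0 m to 1300 m (dry): cools by 9.8 × 1.3 = 12.74°C, giving 13.86°C.
From 1300 m to 3800 m (saturated): cools by 4.7 × 2.5 = 11.75°C, giving 2.11°C.

2.11°C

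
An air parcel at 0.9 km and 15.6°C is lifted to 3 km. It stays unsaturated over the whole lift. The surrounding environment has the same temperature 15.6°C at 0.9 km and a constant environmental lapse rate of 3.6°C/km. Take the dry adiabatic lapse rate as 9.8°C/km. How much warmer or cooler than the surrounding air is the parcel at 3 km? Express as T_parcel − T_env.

Parcel:
  900 → 3000 m (dry, 9.8°C/km): ΔT = -9.8 × 2.1 = -20.58°C → T = -4.98°C
Environment:
  900 → 3000 m (environment, 3.6°C/km): ΔT = -3.6 × 2.1 = -7.56°C → T = 8.04°C
T_parcel − T_env = -4.98 − 8.04 = -13.02°C

-13.02°C (parcel cooler than environment)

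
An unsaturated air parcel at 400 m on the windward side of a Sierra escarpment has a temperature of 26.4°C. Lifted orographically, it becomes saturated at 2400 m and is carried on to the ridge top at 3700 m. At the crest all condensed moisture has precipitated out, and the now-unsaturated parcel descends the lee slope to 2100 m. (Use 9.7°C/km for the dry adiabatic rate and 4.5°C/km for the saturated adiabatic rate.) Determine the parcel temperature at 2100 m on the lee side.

From 400 m to 2400 m (dry): cools by 9.7 × 2 = 19.4°C, giving 7°C.
From 2400 m to 3700 m (saturated): cools by 4.5 × 1.3 = 5.85°C, giving 1.15°C.
From 3700 m to 2100 m (dry descent): warms by 9.7 × 1.6 = 15.52°C, giving 16.67°C.

16.67°C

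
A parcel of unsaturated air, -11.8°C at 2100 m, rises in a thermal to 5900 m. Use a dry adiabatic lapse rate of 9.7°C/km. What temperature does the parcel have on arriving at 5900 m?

Dry adiabatic to 5900 m: -9.7 × 3.8 km = -36.86°C, so T = -48.66°C.

-48.66°C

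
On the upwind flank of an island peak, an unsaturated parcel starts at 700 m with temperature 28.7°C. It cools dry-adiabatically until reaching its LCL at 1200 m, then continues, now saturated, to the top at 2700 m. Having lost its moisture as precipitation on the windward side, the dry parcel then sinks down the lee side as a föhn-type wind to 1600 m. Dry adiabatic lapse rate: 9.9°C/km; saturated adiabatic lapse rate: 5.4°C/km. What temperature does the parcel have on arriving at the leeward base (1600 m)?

700–1200 m, dry: Δz = 0.5 km ⇒ ΔT = -4.95°C; T = 23.75°C
1200–2700 m, saturated: Δz = 1.5 km ⇒ ΔT = -8.1°C; T = 15.65°C
2700–1600 m, dry descent: Δz = 1.1 km ⇒ ΔT = +10.89°C; T = 26.54°C

26.54°C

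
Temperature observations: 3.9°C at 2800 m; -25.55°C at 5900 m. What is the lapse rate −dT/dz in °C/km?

Γ = −ΔT/Δz = (3.9 − (-25.55)) / (5900 − 2800) m
  = 29.45°C / 3.1 km = 9.5°C/km

9.5°C/km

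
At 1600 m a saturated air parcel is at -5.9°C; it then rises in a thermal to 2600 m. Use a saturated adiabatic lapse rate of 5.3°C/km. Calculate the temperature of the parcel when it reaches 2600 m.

-11.2°C

Saturated adiabatic to 2600 m: -5.3 × 1 km = -5.3°C, so T = -11.2°C.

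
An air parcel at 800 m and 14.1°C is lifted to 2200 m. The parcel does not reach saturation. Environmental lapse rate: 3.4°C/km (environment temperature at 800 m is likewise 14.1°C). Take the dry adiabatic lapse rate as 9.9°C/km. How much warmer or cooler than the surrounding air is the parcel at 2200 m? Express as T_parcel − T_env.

-9.1°C (parcel cooler than environment)

Parcel:
  From 800 m to 2200 m (dry): cools by 9.9 × 1.4 = 13.86°C, giving 0.24°C.
Environment:
  From 800 m to 2200 m (environment): cools by 3.4 × 1.4 = 4.76°C, giving 9.34°C.
T_parcel − T_env = 0.24 − 9.34 = -9.1°C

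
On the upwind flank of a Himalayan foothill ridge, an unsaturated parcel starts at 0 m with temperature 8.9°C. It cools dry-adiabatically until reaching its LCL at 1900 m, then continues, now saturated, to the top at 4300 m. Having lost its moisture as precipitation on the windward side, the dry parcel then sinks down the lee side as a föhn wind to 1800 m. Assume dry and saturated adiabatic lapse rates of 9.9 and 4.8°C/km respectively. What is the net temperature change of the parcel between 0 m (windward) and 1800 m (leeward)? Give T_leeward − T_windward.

-5.58°C

From 0 m to 1900 m (dry): cools by 9.9 × 1.9 = 18.81°C, giving -9.91°C.
From 1900 m to 4300 m (saturated): cools by 4.8 × 2.4 = 11.52°C, giving -21.43°C.
From 4300 m to 1800 m (dry descent): warms by 9.9 × 2.5 = 24.75°C, giving 3.32°C.
Net change vs windward start: 3.32 − 8.9 = -5.58°C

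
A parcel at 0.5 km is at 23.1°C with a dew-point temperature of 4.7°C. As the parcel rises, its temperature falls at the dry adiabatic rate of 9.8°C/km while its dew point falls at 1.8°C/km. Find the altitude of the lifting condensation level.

2.8 km

T and T_d converge at 9.8 − 1.8 = 8°C per km
Height above start = (23.1 − 4.7) / 8 = 2.3 km
LCL altitude = 500 m + 2300 m = 2800 m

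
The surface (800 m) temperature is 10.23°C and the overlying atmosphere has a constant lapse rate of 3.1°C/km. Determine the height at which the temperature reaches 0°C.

Height above start = (10.23 − 0) / 3.1 = 3.3 km
Altitude = 800 m + 3300 m = 4100 m

4100 m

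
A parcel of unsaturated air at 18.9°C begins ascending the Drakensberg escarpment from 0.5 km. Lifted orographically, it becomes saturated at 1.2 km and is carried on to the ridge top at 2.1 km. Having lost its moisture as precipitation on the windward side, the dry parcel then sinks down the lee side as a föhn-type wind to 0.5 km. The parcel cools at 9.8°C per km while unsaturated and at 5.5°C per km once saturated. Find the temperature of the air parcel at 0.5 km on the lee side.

500–1200 m, dry: Δz = 0.7 km ⇒ ΔT = -6.86°C; T = 12.04°C
1200–2100 m, saturated: Δz = 0.9 km ⇒ ΔT = -4.95°C; T = 7.09°C
2100–500 m, dry descent: Δz = 1.6 km ⇒ ΔT = +15.68°C; T = 22.77°C

22.77°C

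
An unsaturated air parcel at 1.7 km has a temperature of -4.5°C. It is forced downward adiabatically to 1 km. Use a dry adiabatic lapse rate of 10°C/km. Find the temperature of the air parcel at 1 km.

Dry adiabatic to 1000 m: +10 × 0.7 km = +7°C, so T = 2.5°C.

2.5°C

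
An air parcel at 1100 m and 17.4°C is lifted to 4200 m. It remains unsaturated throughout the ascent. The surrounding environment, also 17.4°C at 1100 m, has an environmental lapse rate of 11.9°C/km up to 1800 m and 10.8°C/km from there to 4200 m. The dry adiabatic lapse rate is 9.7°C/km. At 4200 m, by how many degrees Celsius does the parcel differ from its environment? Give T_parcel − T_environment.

+4.18°C (parcel warmer than environment)

Parcel:
  1100–4200 m, dry: Δz = 3.1 km ⇒ ΔT = -30.07°C; T = -12.67°C
Environment:
  1100–1800 m, environment, lower layer: Δz = 0.7 km ⇒ ΔT = -8.33°C; T = 9.07°C
  1800–4200 m, environment, upper layer: Δz = 2.4 km ⇒ ΔT = -25.92°C; T = -16.85°C
T_parcel − T_env = -12.67 − (-16.85) = +4.18°C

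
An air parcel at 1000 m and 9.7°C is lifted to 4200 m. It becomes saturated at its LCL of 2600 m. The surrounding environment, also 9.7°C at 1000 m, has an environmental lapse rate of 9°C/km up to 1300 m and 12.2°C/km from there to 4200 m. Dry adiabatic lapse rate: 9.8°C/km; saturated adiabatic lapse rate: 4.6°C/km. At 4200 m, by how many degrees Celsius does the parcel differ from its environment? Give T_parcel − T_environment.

Parcel:
  1000–2600 m, dry: Δz = 1.6 km ⇒ ΔT = -15.68°C; T = -5.98°C
  2600–4200 m, saturated: Δz = 1.6 km ⇒ ΔT = -7.36°C; T = -13.34°C
Environment:
  1000–1300 m, environment, lower layer: Δz = 0.3 km ⇒ ΔT = -2.7°C; T = 7°C
  1300–4200 m, environment, upper layer: Δz = 2.9 km ⇒ ΔT = -35.38°C; T = -28.38°C
T_parcel − T_env = -13.34 − (-28.38) = +15.04°C

+15.04°C (parcel warmer than environment)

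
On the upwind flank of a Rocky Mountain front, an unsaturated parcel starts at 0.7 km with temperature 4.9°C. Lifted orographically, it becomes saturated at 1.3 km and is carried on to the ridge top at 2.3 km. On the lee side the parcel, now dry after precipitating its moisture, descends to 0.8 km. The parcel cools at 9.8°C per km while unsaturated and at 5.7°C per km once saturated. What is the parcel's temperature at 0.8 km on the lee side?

8.02°C

700–1300 m, dry: Δz = 0.6 km ⇒ ΔT = -5.88°C; T = -0.98°C
1300–2300 m, saturated: Δz = 1 km ⇒ ΔT = -5.7°C; T = -6.68°C
2300–800 m, dry descent: Δz = 1.5 km ⇒ ΔT = +14.7°C; T = 8.02°C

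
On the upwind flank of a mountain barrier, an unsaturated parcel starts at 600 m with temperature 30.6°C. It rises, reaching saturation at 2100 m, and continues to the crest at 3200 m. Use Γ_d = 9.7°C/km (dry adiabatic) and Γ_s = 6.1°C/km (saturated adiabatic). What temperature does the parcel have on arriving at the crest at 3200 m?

Dry to 2100 m: -9.7 × 1.5 km = -14.55°C, so T = 16.05°C.
Saturated to 3200 m: -6.1 × 1.1 km = -6.71°C, so T = 9.34°C.

9.34°C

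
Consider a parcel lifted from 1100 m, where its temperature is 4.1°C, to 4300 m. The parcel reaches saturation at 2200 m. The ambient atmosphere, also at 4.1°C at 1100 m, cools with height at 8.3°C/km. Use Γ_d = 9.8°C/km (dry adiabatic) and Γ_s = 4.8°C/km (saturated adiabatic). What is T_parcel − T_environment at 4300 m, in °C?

+5.7°C (parcel warmer than environment)

Parcel:
  1100 → 2200 m (dry, 9.8°C/km): ΔT = -9.8 × 1.1 = -10.78°C → T = -6.68°C
  2200 → 4300 m (saturated, 4.8°C/km): ΔT = -4.8 × 2.1 = -10.08°C → T = -16.76°C
Environment:
  1100 → 4300 m (environment, 8.3°C/km): ΔT = -8.3 × 3.2 = -26.56°C → T = -22.46°C
T_parcel − T_env = -16.76 − (-22.46) = +5.7°C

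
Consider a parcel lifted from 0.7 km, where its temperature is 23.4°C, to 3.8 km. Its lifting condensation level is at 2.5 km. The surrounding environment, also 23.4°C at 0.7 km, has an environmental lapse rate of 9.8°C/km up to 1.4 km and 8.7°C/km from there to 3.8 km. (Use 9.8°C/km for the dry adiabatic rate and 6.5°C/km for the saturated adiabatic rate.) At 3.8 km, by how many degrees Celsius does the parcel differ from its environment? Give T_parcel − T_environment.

Parcel:
  700–2500 m, dry: Δz = 1.8 km ⇒ ΔT = -17.64°C; T = 5.76°C
  2500–3800 m, saturated: Δz = 1.3 km ⇒ ΔT = -8.45°C; T = -2.69°C
Environment:
  700–1400 m, environment, lower layer: Δz = 0.7 km ⇒ ΔT = -6.86°C; T = 16.54°C
  1400–3800 m, environment, upper layer: Δz = 2.4 km ⇒ ΔT = -20.88°C; T = -4.34°C
T_parcel − T_env = -2.69 − (-4.34) = +1.65°C

+1.65°C (parcel warmer than environment)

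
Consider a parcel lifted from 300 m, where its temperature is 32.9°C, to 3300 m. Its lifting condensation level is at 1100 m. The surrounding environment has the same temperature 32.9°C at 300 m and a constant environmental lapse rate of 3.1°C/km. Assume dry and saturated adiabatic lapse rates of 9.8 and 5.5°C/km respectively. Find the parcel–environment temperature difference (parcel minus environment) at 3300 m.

-10.64°C (parcel cooler than environment)

Parcel:
  Dry to 1100 m: -9.8 × 0.8 km = -7.84°C, so T = 25.06°C.
  Saturated to 3300 m: -5.5 × 2.2 km = -12.1°C, so T = 12.96°C.
Environment:
  Environment to 3300 m: -3.1 × 3 km = -9.3°C, so T = 23.6°C.
T_parcel − T_env = 12.96 − 23.6 = -10.64°C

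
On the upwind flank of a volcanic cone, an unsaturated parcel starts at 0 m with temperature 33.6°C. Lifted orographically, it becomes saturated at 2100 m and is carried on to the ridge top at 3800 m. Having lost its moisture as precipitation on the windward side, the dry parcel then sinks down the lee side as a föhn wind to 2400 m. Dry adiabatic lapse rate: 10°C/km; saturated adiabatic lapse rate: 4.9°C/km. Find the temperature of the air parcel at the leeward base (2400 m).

0 → 2100 m (dry, 10°C/km): ΔT = -10 × 2.1 = -21°C → T = 12.6°C
2100 → 3800 m (saturated, 4.9°C/km): ΔT = -4.9 × 1.7 = -8.33°C → T = 4.27°C
3800 → 2400 m (dry descent, 10°C/km): ΔT = +10 × 1.4 = +14°C → T = 18.27°C

18.27°C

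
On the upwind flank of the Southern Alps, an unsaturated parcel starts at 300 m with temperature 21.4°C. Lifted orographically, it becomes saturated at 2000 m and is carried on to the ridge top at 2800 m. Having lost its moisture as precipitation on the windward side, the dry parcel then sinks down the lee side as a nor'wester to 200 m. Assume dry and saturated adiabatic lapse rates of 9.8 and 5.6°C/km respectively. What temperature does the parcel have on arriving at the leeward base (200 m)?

From 300 m to 2000 m (dry): cools by 9.8 × 1.7 = 16.66°C, giving 4.74°C.
From 2000 m to 2800 m (saturated): cools by 5.6 × 0.8 = 4.48°C, giving 0.26°C.
From 2800 m to 200 m (dry descent): warms by 9.8 × 2.6 = 25.48°C, giving 25.74°C.

25.74°C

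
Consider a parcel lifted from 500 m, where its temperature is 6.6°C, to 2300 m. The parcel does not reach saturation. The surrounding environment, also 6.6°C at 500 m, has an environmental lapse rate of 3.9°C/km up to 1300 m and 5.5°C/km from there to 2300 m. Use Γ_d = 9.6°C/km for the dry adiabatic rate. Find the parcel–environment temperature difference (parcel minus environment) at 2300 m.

-8.66°C (parcel cooler than environment)

Parcel:
  Dry to 2300 m: -9.6 × 1.8 km = -17.28°C, so T = -10.68°C.
Environment:
  Environment, lower layer to 1300 m: -3.9 × 0.8 km = -3.12°C, so T = 3.48°C.
  Environment, upper layer to 2300 m: -5.5 × 1 km = -5.5°C, so T = -2.02°C.
T_parcel − T_env = -10.68 − (-2.02) = -8.66°C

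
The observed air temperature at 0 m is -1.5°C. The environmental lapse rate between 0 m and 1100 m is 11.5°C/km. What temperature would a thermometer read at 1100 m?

0 → 1100 m (environmental, 11.5°C/km): ΔT = -11.5 × 1.1 = -12.65°C → T = -14.15°C

-14.15°C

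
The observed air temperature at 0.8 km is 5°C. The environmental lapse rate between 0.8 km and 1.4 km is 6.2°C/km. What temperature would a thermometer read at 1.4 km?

From 800 m to 1400 m (environmental): cools by 6.2 × 0.6 = 3.72°C, giving 1.28°C.

1.28°C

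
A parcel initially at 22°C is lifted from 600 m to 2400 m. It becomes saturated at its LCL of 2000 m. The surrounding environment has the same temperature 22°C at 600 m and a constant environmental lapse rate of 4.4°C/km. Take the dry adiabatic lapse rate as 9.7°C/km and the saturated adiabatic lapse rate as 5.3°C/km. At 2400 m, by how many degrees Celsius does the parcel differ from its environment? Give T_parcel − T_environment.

-7.78°C (parcel cooler than environment)

Parcel:
  600–2000 m, dry: Δz = 1.4 km ⇒ ΔT = -13.58°C; T = 8.42°C
  2000–2400 m, saturated: Δz = 0.4 km ⇒ ΔT = -2.12°C; T = 6.3°C
Environment:
  600–2400 m, environment: Δz = 1.8 km ⇒ ΔT = -7.92°C; T = 14.08°C
T_parcel − T_env = 6.3 − 14.08 = -7.78°C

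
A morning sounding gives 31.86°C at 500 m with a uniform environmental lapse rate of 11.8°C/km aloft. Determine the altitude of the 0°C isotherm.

Height above start = (31.86 − 0) / 11.8 = 2.7 km
Altitude = 500 m + 2700 m = 3200 m

3200 m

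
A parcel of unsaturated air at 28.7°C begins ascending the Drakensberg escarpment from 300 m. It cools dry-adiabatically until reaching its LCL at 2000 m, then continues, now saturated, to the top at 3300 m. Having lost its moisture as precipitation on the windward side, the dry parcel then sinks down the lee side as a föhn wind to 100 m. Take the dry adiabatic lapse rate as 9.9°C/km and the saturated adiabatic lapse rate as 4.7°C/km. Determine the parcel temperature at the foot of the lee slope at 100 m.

Dry to 2000 m: -9.9 × 1.7 km = -16.83°C, so T = 11.87°C.
Saturated to 3300 m: -4.7 × 1.3 km = -6.11°C, so T = 5.76°C.
Dry descent to 100 m: +9.9 × 3.2 km = +31.68°C, so T = 37.44°C.

37.44°C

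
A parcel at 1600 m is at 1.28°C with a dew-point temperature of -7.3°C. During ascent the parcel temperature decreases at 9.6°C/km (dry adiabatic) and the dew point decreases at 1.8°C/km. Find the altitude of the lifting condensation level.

T and T_d converge at 9.6 − 1.8 = 7.8°C per km
Height above start = (1.28 − (-7.3)) / 7.8 = 1.1 km
LCL altitude = 1600 m + 1100 m = 2700 m

2700 m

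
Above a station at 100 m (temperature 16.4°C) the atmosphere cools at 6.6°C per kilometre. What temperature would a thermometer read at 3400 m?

100–3400 m, environmental: Δz = 3.3 km ⇒ ΔT = -21.78°C; T = -5.38°C

-5.38°C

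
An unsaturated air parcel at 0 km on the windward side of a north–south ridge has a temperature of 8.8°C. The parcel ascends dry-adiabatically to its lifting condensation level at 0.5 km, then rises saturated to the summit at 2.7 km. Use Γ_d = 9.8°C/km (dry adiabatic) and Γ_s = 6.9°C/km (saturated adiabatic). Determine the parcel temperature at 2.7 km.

-11.28°C

0–500 m, dry: Δz = 0.5 km ⇒ ΔT = -4.9°C; T = 3.9°C
500–2700 m, saturated: Δz = 2.2 km ⇒ ΔT = -15.18°C; T = -11.28°C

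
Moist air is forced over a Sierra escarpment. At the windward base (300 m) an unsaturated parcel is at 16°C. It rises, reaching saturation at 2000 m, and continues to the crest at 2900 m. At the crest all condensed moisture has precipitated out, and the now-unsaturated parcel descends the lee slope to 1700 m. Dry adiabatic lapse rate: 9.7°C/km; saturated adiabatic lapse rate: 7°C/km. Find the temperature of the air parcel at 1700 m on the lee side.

4.85°C

300–2000 m, dry: Δz = 1.7 km ⇒ ΔT = -16.49°C; T = -0.49°C
2000–2900 m, saturated: Δz = 0.9 km ⇒ ΔT = -6.3°C; T = -6.79°C
2900–1700 m, dry descent: Δz = 1.2 km ⇒ ΔT = +11.64°C; T = 4.85°C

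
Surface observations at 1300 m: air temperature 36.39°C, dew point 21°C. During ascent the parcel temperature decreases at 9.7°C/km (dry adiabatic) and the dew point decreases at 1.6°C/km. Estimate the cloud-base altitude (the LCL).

3200 m

T and T_d converge at 9.7 − 1.6 = 8.1°C per km
Height above start = (36.39 − 21) / 8.1 = 1.9 km
LCL altitude = 1300 m + 1900 m = 3200 m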